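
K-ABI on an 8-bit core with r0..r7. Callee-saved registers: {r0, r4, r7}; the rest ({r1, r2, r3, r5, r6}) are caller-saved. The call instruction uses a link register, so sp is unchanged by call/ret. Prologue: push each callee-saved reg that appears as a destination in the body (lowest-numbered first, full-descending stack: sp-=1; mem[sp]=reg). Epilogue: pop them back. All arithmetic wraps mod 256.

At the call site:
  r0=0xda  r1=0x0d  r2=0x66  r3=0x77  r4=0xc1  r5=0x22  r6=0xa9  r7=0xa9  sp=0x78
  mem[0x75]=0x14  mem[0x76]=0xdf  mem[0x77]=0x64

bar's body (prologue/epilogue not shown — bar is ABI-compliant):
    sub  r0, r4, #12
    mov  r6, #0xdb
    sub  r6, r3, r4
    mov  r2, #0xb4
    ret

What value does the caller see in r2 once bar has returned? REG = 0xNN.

prologue: push r0 -> mem[0x77]=0xda, sp=0x77
body[0] sub  r0, r4, #12 -> r0=0xb5
body[1] mov  r6, #0xdb -> r6=0xdb
body[2] sub  r6, r3, r4 -> r6=0xb6
body[3] mov  r2, #0xb4 -> r2=0xb4
epilogue: pop r0=0xda, sp=0x78
r2 is caller-saved -> body value

REG = 0xb4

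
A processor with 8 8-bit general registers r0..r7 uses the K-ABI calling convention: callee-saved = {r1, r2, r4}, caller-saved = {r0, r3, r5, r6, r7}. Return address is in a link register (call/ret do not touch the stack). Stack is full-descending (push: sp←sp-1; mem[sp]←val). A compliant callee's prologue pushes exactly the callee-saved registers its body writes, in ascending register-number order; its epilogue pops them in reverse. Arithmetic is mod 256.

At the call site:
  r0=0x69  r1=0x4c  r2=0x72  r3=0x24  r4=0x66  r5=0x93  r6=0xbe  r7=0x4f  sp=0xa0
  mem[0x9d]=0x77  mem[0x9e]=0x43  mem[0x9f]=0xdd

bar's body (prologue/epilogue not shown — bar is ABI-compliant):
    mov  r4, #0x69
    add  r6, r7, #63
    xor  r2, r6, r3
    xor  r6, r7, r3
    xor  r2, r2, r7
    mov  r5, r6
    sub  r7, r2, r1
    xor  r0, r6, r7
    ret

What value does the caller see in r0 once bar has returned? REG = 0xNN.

REG = 0xf2

prologue: push r2 → mem[0x9f]=0x72, sp=0x9f
prologue: push r4 → mem[0x9e]=0x66, sp=0x9e
body[0] mov  r4, #0x69 → r4=0x69
body[1] add  r6, r7, #63 → r6=0x8e
body[2] xor  r2, r6, r3 → r2=0xaa
body[3] xor  r6, r7, r3 → r6=0x6b
body[4] xor  r2, r2, r7 → r2=0xe5
body[5] mov  r5, r6 → r5=0x6b
body[6] sub  r7, r2, r1 → r7=0x99
body[7] xor  r0, r6, r7 → r0=0xf2
epilogue: pop r4=0x66, sp=0x9f
epilogue: pop r2=0x72, sp=0xa0
r0 is caller-saved → body value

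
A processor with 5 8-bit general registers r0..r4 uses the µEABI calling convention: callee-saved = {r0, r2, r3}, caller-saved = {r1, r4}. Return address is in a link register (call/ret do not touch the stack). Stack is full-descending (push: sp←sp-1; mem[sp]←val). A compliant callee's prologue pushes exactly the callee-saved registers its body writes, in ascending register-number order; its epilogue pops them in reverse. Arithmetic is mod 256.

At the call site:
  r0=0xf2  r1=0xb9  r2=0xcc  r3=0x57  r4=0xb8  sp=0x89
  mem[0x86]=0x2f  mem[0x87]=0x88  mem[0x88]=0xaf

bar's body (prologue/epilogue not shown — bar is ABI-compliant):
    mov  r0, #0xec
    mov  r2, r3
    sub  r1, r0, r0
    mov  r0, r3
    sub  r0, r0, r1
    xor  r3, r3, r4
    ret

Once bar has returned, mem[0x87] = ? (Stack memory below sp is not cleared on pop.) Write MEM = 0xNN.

prologue: push r0 -> mem[0x88]=0xf2, sp=0x88
prologue: push r2 -> mem[0x87]=0xcc, sp=0x87
prologue: push r3 -> mem[0x86]=0x57, sp=0x86
body[0] mov  r0, #0xec -> r0=0xec
body[1] mov  r2, r3 -> r2=0x57
body[2] sub  r1, r0, r0 -> r1=0x00
body[3] mov  r0, r3 -> r0=0x57
body[4] sub  r0, r0, r1 -> r0=0x57
body[5] xor  r3, r3, r4 -> r3=0xef
epilogue: pop r3=0x57, sp=0x87
epilogue: pop r2=0xcc, sp=0x88
epilogue: pop r0=0xf2, sp=0x89
prologue pushed ['r0', 'r2', 'r3'] at ['0x88', '0x87', '0x86']

MEM = 0xcc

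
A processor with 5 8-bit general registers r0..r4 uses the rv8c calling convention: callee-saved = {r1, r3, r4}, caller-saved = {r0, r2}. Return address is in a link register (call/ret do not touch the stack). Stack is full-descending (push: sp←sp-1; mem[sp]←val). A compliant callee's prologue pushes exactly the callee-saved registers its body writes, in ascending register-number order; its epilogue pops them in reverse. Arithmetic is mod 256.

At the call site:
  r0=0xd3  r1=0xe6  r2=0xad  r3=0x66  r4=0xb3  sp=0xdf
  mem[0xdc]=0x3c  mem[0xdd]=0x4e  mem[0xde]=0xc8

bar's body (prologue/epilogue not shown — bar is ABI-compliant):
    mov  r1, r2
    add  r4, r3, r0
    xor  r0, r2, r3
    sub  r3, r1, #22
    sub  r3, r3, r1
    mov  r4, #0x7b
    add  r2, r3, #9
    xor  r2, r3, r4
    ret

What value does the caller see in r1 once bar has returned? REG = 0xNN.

prologue: push r1 -> mem[0xde]=0xe6, sp=0xde
prologue: push r3 -> mem[0xdd]=0x66, sp=0xdd
prologue: push r4 -> mem[0xdc]=0xb3, sp=0xdc
body[0] mov  r1, r2 -> r1=0xad
body[1] add  r4, r3, r0 -> r4=0x39
body[2] xor  r0, r2, r3 -> r0=0xcb
body[3] sub  r3, r1, #22 -> r3=0x97
body[4] sub  r3, r3, r1 -> r3=0xea
body[5] mov  r4, #0x7b -> r4=0x7b
body[6] add  r2, r3, #9 -> r2=0xf3
body[7] xor  r2, r3, r4 -> r2=0x91
epilogue: pop r4=0xb3, sp=0xdd
epilogue: pop r3=0x66, sp=0xde
epilogue: pop r1=0xe6, sp=0xdf
r1 is callee-saved -> restored

REG = 0xe6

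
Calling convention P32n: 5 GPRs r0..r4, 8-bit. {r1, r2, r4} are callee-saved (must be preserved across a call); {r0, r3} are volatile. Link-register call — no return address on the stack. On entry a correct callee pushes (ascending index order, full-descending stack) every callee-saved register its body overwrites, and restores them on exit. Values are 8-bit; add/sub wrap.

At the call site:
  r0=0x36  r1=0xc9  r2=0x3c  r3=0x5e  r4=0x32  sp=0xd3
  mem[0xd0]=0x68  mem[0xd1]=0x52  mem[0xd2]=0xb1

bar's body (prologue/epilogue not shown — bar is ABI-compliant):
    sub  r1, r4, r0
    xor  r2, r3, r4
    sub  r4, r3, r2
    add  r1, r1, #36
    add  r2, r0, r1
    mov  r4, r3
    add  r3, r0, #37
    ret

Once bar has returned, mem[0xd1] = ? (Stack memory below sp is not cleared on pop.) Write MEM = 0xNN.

prologue: push r1 -> mem[0xd2]=0xc9, sp=0xd2
prologue: push r2 -> mem[0xd1]=0x3c, sp=0xd1
prologue: push r4 -> mem[0xd0]=0x32, sp=0xd0
body[0] sub  r1, r4, r0 -> r1=0xfc
body[1] xor  r2, r3, r4 -> r2=0x6c
body[2] sub  r4, r3, r2 -> r4=0xf2
body[3] add  r1, r1, #36 -> r1=0x20
body[4] add  r2, r0, r1 -> r2=0x56
body[5] mov  r4, r3 -> r4=0x5e
body[6] add  r3, r0, #37 -> r3=0x5b
epilogue: pop r4=0x32, sp=0xd1
epilogue: pop r2=0x3c, sp=0xd2
epilogue: pop r1=0xc9, sp=0xd3
prologue pushed ['r1', 'r2', 'r4'] at ['0xd2', '0xd1', '0xd0']

MEM = 0x3c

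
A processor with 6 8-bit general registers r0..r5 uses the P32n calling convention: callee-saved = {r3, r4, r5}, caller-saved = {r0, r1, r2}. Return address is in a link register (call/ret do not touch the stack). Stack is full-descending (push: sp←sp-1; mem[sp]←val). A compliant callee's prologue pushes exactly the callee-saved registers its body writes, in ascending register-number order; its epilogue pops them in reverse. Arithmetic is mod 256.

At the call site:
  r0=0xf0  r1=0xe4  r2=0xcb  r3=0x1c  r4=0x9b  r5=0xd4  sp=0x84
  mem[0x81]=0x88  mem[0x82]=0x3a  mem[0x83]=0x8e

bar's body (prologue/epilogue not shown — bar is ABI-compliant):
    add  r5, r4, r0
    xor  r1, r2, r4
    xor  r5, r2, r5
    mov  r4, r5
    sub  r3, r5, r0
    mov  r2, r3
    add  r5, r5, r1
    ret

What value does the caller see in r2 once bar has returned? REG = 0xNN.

prologue: push r3 -> mem[0x83]=0x1c, sp=0x83
prologue: push r4 -> mem[0x82]=0x9b, sp=0x82
prologue: push r5 -> mem[0x81]=0xd4, sp=0x81
body[0] add  r5, r4, r0 -> r5=0x8b
body[1] xor  r1, r2, r4 -> r1=0x50
body[2] xor  r5, r2, r5 -> r5=0x40
body[3] mov  r4, r5 -> r4=0x40
body[4] sub  r3, r5, r0 -> r3=0x50
body[5] mov  r2, r3 -> r2=0x50
body[6] add  r5, r5, r1 -> r5=0x90
epilogue: pop r5=0xd4, sp=0x82
epilogue: pop r4=0x9b, sp=0x83
epilogue: pop r3=0x1c, sp=0x84
r2 is caller-saved -> body value

REG = 0x50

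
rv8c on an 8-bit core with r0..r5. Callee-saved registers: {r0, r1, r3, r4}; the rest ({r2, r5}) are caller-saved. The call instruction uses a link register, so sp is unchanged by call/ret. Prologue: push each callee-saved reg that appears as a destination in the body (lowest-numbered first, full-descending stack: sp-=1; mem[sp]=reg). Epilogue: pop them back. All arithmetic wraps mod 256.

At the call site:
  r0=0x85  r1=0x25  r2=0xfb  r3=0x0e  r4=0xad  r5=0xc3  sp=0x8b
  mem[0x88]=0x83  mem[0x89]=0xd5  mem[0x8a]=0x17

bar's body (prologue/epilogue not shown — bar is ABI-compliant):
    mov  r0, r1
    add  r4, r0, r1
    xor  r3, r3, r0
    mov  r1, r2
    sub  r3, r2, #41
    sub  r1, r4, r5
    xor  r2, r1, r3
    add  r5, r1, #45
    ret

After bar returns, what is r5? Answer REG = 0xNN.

prologue: push r0 → mem[0x8a]=0x85, sp=0x8a
prologue: push r1 → mem[0x89]=0x25, sp=0x89
prologue: push r3 → mem[0x88]=0x0e, sp=0x88
prologue: push r4 → mem[0x87]=0xad, sp=0x87
body[0] mov  r0, r1 → r0=0x25
body[1] add  r4, r0, r1 → r4=0x4a
body[2] xor  r3, r3, r0 → r3=0x2b
body[3] mov  r1, r2 → r1=0xfb
body[4] sub  r3, r2, #41 → r3=0xd2
body[5] sub  r1, r4, r5 → r1=0x87
body[6] xor  r2, r1, r3 → r2=0x55
body[7] add  r5, r1, #45 → r5=0xb4
epilogue: pop r4=0xad, sp=0x88
epilogue: pop r3=0x0e, sp=0x89
epilogue: pop r1=0x25, sp=0x8a
epilogue: pop r0=0x85, sp=0x8b
r5 is caller-saved → body value

REG = 0xb4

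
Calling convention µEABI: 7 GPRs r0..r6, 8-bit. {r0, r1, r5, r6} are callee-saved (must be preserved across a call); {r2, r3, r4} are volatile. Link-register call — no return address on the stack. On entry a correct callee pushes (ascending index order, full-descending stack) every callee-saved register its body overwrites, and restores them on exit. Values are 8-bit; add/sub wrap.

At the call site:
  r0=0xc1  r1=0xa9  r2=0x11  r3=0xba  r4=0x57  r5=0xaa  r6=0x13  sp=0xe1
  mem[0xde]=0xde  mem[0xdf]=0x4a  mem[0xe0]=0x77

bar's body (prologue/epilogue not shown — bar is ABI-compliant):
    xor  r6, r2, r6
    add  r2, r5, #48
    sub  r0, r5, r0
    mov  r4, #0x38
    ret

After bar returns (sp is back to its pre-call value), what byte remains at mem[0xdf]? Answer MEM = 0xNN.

MEM = 0x13

prologue: push r0 → mem[0xe0]=0xc1, sp=0xe0
prologue: push r6 → mem[0xdf]=0x13, sp=0xdf
body[0] xor  r6, r2, r6 → r6=0x02
body[1] add  r2, r5, #48 → r2=0xda
body[2] sub  r0, r5, r0 → r0=0xe9
body[3] mov  r4, #0x38 → r4=0x38
epilogue: pop r6=0x13, sp=0xe0
epilogue: pop r0=0xc1, sp=0xe1
prologue pushed ['r0', 'r6'] at ['0xe0', '0xdf']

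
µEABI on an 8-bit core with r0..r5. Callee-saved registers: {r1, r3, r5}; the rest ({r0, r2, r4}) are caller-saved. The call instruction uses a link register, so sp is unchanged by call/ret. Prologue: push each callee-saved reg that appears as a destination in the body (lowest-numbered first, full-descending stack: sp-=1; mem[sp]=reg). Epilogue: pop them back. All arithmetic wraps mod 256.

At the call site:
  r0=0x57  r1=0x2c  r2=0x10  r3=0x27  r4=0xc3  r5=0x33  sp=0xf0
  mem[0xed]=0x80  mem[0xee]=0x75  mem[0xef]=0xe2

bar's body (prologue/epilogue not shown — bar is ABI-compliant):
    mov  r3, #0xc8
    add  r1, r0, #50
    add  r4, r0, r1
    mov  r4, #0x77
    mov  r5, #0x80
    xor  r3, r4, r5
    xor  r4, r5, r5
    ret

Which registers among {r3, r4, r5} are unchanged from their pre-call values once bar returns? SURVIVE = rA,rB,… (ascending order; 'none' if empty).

SURVIVE = r3,r5

prologue: push r1 → mem[0xef]=0x2c, sp=0xef
prologue: push r3 → mem[0xee]=0x27, sp=0xee
prologue: push r5 → mem[0xed]=0x33, sp=0xed
body[0] mov  r3, #0xc8 → r3=0xc8
body[1] add  r1, r0, #50 → r1=0x89
body[2] add  r4, r0, r1 → r4=0xe0
body[3] mov  r4, #0x77 → r4=0x77
body[4] mov  r5, #0x80 → r5=0x80
body[5] xor  r3, r4, r5 → r3=0xf7
body[6] xor  r4, r5, r5 → r4=0x00
epilogue: pop r5=0x33, sp=0xee
epilogue: pop r3=0x27, sp=0xef
epilogue: pop r1=0x2c, sp=0xf0
r3: callee-saved, written=True
r4: caller-saved, written=True
r5: callee-saved, written=True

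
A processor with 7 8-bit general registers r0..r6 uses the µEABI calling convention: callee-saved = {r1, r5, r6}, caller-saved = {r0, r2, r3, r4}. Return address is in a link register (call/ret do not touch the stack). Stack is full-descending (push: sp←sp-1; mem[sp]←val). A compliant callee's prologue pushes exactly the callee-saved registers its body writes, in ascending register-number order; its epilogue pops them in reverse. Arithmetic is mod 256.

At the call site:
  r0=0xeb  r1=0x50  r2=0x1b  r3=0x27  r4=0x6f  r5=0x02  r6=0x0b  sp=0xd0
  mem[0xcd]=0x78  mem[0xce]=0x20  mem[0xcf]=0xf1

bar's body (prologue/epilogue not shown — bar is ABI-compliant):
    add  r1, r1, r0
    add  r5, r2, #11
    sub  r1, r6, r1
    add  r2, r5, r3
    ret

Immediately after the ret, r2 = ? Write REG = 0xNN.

REG = 0x4d

prologue: push r1 → mem[0xcf]=0x50, sp=0xcf
prologue: push r5 → mem[0xce]=0x02, sp=0xce
body[0] add  r1, r1, r0 → r1=0x3b
body[1] add  r5, r2, #11 → r5=0x26
body[2] sub  r1, r6, r1 → r1=0xd0
body[3] add  r2, r5, r3 → r2=0x4d
epilogue: pop r5=0x02, sp=0xcf
epilogue: pop r1=0x50, sp=0xd0
r2 is caller-saved → body value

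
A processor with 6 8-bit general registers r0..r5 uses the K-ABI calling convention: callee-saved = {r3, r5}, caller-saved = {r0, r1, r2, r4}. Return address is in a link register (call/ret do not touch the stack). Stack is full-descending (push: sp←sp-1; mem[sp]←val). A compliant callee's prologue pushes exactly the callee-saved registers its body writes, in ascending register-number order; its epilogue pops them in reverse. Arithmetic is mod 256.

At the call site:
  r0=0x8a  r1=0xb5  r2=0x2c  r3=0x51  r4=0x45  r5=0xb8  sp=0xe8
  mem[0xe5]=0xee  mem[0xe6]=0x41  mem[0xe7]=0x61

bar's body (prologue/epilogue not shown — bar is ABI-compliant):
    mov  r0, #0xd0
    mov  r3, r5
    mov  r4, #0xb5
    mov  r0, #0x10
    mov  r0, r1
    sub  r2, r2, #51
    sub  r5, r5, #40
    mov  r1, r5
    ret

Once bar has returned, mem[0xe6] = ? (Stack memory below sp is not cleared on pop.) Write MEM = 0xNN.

prologue: push r3 → mem[0xe7]=0x51, sp=0xe7
prologue: push r5 → mem[0xe6]=0xb8, sp=0xe6
body[0] mov  r0, #0xd0 → r0=0xd0
body[1] mov  r3, r5 → r3=0xb8
body[2] mov  r4, #0xb5 → r4=0xb5
body[3] mov  r0, #0x10 → r0=0x10
body[4] mov  r0, r1 → r0=0xb5
body[5] sub  r2, r2, #51 → r2=0xf9
body[6] sub  r5, r5, #40 → r5=0x90
body[7] mov  r1, r5 → r1=0x90
epilogue: pop r5=0xb8, sp=0xe7
epilogue: pop r3=0x51, sp=0xe8
prologue pushed ['r3', 'r5'] at ['0xe7', '0xe6']

MEM = 0xb8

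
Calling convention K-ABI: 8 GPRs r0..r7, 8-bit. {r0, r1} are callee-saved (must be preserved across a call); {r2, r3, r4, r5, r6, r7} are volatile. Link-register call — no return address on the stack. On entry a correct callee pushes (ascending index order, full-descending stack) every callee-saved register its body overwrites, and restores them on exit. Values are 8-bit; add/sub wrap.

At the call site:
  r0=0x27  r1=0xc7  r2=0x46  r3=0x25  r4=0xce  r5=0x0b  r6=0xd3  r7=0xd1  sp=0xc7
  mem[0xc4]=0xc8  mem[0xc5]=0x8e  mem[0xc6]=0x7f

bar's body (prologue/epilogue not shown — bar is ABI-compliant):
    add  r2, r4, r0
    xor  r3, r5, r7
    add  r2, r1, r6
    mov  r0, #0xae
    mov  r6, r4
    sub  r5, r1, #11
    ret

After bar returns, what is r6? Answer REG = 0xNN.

prologue: push r0 → mem[0xc6]=0x27, sp=0xc6
body[0] add  r2, r4, r0 → r2=0xf5
body[1] xor  r3, r5, r7 → r3=0xda
body[2] add  r2, r1, r6 → r2=0x9a
body[3] mov  r0, #0xae → r0=0xae
body[4] mov  r6, r4 → r6=0xce
body[5] sub  r5, r1, #11 → r5=0xbc
epilogue: pop r0=0x27, sp=0xc7
r6 is caller-saved → body value

REG = 0xce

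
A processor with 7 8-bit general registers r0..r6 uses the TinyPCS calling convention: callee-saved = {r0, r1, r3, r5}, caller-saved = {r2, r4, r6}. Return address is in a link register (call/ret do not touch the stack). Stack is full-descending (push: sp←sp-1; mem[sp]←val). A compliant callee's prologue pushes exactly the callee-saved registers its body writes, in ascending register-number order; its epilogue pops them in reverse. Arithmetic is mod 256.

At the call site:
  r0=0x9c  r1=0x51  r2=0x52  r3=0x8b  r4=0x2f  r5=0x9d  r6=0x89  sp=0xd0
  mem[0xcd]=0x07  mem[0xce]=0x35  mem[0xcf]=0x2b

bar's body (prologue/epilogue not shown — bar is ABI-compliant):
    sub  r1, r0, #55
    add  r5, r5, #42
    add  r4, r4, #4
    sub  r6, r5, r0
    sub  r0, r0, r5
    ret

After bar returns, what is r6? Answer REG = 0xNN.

prologue: push r0 → mem[0xcf]=0x9c, sp=0xcf
prologue: push r1 → mem[0xce]=0x51, sp=0xce
prologue: push r5 → mem[0xcd]=0x9d, sp=0xcd
body[0] sub  r1, r0, #55 → r1=0x65
body[1] add  r5, r5, #42 → r5=0xc7
body[2] add  r4, r4, #4 → r4=0x33
body[3] sub  r6, r5, r0 → r6=0x2b
body[4] sub  r0, r0, r5 → r0=0xd5
epilogue: pop r5=0x9d, sp=0xce
epilogue: pop r1=0x51, sp=0xcf
epilogue: pop r0=0x9c, sp=0xd0
r6 is caller-saved → body value

REG = 0x2b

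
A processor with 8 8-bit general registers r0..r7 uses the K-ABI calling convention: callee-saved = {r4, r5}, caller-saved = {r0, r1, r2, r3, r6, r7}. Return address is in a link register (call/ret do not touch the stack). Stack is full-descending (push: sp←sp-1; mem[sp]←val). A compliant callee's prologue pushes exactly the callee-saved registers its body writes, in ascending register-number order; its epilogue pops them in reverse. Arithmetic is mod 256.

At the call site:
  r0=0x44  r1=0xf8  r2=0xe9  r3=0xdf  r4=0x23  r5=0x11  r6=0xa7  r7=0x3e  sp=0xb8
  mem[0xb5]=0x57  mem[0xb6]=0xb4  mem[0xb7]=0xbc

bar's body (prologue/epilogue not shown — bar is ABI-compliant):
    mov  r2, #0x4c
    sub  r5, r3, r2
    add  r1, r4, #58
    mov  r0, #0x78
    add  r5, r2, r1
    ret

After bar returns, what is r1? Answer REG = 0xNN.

prologue: push r5 → mem[0xb7]=0x11, sp=0xb7
body[0] mov  r2, #0x4c → r2=0x4c
body[1] sub  r5, r3, r2 → r5=0x93
body[2] add  r1, r4, #58 → r1=0x5d
body[3] mov  r0, #0x78 → r0=0x78
body[4] add  r5, r2, r1 → r5=0xa9
epilogue: pop r5=0x11, sp=0xb8
r1 is caller-saved → body value

REG = 0x5d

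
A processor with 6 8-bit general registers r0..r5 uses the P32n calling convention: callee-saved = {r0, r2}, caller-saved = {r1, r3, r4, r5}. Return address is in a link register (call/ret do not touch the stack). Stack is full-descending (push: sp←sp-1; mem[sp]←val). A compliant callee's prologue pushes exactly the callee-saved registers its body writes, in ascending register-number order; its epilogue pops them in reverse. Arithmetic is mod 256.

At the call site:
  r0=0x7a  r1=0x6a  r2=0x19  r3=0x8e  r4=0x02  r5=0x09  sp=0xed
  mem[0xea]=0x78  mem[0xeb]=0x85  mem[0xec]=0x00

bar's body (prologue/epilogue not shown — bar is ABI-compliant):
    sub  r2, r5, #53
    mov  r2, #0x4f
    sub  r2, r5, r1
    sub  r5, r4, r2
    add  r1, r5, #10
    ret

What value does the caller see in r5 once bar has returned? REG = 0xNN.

REG = 0x63

prologue: push r2 -> mem[0xec]=0x19, sp=0xec
body[0] sub  r2, r5, #53 -> r2=0xd4
body[1] mov  r2, #0x4f -> r2=0x4f
body[2] sub  r2, r5, r1 -> r2=0x9f
body[3] sub  r5, r4, r2 -> r5=0x63
body[4] add  r1, r5, #10 -> r1=0x6d
epilogue: pop r2=0x19, sp=0xed
r5 is caller-saved -> body value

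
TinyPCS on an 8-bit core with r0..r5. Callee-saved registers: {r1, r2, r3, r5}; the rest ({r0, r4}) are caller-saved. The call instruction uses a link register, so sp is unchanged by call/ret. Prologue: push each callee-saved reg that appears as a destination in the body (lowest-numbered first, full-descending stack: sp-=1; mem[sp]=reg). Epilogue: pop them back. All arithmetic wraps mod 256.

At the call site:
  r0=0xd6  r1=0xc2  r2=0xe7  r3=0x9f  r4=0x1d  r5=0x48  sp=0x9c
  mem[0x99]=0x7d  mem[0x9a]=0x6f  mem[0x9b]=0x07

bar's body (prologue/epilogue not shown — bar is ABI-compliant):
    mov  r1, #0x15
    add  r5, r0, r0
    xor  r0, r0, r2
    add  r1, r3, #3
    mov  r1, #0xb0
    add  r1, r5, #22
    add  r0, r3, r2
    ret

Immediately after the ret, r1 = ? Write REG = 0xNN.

REG = 0xc2

prologue: push r1 -> mem[0x9b]=0xc2, sp=0x9b
prologue: push r5 -> mem[0x9a]=0x48, sp=0x9a
body[0] mov  r1, #0x15 -> r1=0x15
body[1] add  r5, r0, r0 -> r5=0xac
body[2] xor  r0, r0, r2 -> r0=0x31
body[3] add  r1, r3, #3 -> r1=0xa2
body[4] mov  r1, #0xb0 -> r1=0xb0
body[5] add  r1, r5, #22 -> r1=0xc2
body[6] add  r0, r3, r2 -> r0=0x86
epilogue: pop r5=0x48, sp=0x9b
epilogue: pop r1=0xc2, sp=0x9c
r1 is callee-saved -> restored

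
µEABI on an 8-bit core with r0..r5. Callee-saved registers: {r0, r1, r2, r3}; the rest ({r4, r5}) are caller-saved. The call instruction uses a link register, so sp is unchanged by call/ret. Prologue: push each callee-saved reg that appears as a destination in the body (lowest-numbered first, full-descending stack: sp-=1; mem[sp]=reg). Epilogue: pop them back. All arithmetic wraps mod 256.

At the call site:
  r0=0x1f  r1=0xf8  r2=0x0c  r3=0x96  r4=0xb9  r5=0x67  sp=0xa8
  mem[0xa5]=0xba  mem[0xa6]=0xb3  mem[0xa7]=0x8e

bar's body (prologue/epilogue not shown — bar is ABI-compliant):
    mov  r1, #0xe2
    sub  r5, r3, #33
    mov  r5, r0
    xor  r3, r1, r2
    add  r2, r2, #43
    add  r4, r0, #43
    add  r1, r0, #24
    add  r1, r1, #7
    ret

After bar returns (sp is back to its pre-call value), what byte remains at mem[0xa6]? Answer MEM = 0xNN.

MEM = 0x0c

prologue: push r1 -> mem[0xa7]=0xf8, sp=0xa7
prologue: push r2 -> mem[0xa6]=0x0c, sp=0xa6
prologue: push r3 -> mem[0xa5]=0x96, sp=0xa5
body[0] mov  r1, #0xe2 -> r1=0xe2
body[1] sub  r5, r3, #33 -> r5=0x75
body[2] mov  r5, r0 -> r5=0x1f
body[3] xor  r3, r1, r2 -> r3=0xee
body[4] add  r2, r2, #43 -> r2=0x37
body[5] add  r4, r0, #43 -> r4=0x4a
body[6] add  r1, r0, #24 -> r1=0x37
body[7] add  r1, r1, #7 -> r1=0x3e
epilogue: pop r3=0x96, sp=0xa6
epilogue: pop r2=0x0c, sp=0xa7
epilogue: pop r1=0xf8, sp=0xa8
prologue pushed ['r1', 'r2', 'r3'] at ['0xa7', '0xa6', '0xa5']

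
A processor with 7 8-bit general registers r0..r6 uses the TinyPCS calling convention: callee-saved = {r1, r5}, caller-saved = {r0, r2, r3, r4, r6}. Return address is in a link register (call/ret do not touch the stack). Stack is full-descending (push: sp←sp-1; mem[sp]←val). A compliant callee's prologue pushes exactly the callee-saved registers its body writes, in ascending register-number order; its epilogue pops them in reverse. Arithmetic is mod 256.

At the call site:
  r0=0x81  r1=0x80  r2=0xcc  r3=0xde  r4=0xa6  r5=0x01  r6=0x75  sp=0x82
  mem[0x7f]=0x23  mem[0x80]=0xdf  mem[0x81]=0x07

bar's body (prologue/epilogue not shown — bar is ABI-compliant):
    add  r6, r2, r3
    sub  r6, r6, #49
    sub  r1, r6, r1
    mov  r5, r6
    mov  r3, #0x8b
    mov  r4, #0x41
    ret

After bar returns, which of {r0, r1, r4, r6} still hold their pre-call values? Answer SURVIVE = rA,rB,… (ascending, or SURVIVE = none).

SURVIVE = r0,r1

prologue: push r1 → mem[0x81]=0x80, sp=0x81
prologue: push r5 → mem[0x80]=0x01, sp=0x80
body[0] add  r6, r2, r3 → r6=0xaa
body[1] sub  r6, r6, #49 → r6=0x79
body[2] sub  r1, r6, r1 → r1=0xf9
body[3] mov  r5, r6 → r5=0x79
body[4] mov  r3, #0x8b → r3=0x8b
body[5] mov  r4, #0x41 → r4=0x41
epilogue: pop r5=0x01, sp=0x81
epilogue: pop r1=0x80, sp=0x82
r0: caller-saved, written=False
r1: callee-saved, written=True
r4: caller-saved, written=True
r6: caller-saved, written=True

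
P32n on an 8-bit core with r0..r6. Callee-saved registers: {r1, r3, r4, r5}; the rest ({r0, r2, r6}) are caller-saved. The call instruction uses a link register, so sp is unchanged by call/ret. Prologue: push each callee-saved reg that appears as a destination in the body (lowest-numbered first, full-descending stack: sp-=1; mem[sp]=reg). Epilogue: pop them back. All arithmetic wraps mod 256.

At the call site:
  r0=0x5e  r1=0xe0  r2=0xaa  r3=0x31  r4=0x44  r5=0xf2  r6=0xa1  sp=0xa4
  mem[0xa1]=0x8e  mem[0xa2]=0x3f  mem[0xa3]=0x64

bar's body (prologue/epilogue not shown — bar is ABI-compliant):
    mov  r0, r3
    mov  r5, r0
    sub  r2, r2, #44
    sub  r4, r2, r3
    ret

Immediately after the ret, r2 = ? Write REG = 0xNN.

REG = 0x7e

prologue: push r4 → mem[0xa3]=0x44, sp=0xa3
prologue: push r5 → mem[0xa2]=0xf2, sp=0xa2
body[0] mov  r0, r3 → r0=0x31
body[1] mov  r5, r0 → r5=0x31
body[2] sub  r2, r2, #44 → r2=0x7e
body[3] sub  r4, r2, r3 → r4=0x4d
epilogue: pop r5=0xf2, sp=0xa3
epilogue: pop r4=0x44, sp=0xa4
r2 is caller-saved → body value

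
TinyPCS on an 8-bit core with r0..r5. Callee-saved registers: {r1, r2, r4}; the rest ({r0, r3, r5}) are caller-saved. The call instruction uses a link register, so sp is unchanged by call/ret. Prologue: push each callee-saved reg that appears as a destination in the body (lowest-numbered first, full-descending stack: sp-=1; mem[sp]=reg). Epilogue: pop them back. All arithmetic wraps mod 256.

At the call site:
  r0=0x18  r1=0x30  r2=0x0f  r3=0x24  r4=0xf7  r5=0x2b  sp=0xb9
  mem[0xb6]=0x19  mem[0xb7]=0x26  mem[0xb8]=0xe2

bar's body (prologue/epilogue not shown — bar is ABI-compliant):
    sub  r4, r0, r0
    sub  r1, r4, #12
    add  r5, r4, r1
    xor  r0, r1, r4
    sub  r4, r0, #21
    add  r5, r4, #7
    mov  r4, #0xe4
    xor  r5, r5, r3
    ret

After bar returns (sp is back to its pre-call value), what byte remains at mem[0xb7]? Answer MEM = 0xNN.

prologue: push r1 -> mem[0xb8]=0x30, sp=0xb8
prologue: push r4 -> mem[0xb7]=0xf7, sp=0xb7
body[0] sub  r4, r0, r0 -> r4=0x00
body[1] sub  r1, r4, #12 -> r1=0xf4
body[2] add  r5, r4, r1 -> r5=0xf4
body[3] xor  r0, r1, r4 -> r0=0xf4
body[4] sub  r4, r0, #21 -> r4=0xdf
body[5] add  r5, r4, #7 -> r5=0xe6
body[6] mov  r4, #0xe4 -> r4=0xe4
body[7] xor  r5, r5, r3 -> r5=0xc2
epilogue: pop r4=0xf7, sp=0xb8
epilogue: pop r1=0x30, sp=0xb9
prologue pushed ['r1', 'r4'] at ['0xb8', '0xb7']

MEM = 0xf7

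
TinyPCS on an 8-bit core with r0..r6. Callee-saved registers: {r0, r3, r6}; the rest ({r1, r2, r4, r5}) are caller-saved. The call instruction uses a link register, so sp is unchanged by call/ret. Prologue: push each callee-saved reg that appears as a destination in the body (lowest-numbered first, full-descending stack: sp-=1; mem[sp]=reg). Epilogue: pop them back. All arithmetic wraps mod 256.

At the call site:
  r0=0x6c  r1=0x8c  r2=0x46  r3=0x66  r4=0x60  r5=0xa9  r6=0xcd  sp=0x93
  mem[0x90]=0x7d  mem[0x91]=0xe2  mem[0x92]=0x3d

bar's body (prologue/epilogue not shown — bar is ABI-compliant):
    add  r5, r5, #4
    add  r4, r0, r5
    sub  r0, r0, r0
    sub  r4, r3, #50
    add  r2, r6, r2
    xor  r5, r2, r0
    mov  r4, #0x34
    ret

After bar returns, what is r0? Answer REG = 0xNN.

prologue: push r0 -> mem[0x92]=0x6c, sp=0x92
body[0] add  r5, r5, #4 -> r5=0xad
body[1] add  r4, r0, r5 -> r4=0x19
body[2] sub  r0, r0, r0 -> r0=0x00
body[3] sub  r4, r3, #50 -> r4=0x34
body[4] add  r2, r6, r2 -> r2=0x13
body[5] xor  r5, r2, r0 -> r5=0x13
body[6] mov  r4, #0x34 -> r4=0x34
epilogue: pop r0=0x6c, sp=0x93
r0 is callee-saved -> restored

REG = 0x6c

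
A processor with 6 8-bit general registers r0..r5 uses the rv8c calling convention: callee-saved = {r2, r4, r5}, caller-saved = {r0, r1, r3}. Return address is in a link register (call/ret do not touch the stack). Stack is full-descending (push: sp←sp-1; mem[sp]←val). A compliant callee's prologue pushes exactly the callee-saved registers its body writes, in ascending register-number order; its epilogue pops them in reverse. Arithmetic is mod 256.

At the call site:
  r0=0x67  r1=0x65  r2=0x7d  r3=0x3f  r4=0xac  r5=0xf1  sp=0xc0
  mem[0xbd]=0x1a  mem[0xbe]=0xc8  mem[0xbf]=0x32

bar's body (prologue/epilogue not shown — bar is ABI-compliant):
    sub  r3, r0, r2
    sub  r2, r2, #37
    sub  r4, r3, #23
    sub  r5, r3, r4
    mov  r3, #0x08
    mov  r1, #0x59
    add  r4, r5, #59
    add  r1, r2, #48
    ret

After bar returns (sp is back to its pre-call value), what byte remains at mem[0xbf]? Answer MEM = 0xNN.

prologue: push r2 -> mem[0xbf]=0x7d, sp=0xbf
prologue: push r4 -> mem[0xbe]=0xac, sp=0xbe
prologue: push r5 -> mem[0xbd]=0xf1, sp=0xbd
body[0] sub  r3, r0, r2 -> r3=0xea
body[1] sub  r2, r2, #37 -> r2=0x58
body[2] sub  r4, r3, #23 -> r4=0xd3
body[3] sub  r5, r3, r4 -> r5=0x17
body[4] mov  r3, #0x08 -> r3=0x08
body[5] mov  r1, #0x59 -> r1=0x59
body[6] add  r4, r5, #59 -> r4=0x52
body[7] add  r1, r2, #48 -> r1=0x88
epilogue: pop r5=0xf1, sp=0xbe
epilogue: pop r4=0xac, sp=0xbf
epilogue: pop r2=0x7d, sp=0xc0
prologue pushed ['r2', 'r4', 'r5'] at ['0xbf', '0xbe', '0xbd']

MEM = 0x7d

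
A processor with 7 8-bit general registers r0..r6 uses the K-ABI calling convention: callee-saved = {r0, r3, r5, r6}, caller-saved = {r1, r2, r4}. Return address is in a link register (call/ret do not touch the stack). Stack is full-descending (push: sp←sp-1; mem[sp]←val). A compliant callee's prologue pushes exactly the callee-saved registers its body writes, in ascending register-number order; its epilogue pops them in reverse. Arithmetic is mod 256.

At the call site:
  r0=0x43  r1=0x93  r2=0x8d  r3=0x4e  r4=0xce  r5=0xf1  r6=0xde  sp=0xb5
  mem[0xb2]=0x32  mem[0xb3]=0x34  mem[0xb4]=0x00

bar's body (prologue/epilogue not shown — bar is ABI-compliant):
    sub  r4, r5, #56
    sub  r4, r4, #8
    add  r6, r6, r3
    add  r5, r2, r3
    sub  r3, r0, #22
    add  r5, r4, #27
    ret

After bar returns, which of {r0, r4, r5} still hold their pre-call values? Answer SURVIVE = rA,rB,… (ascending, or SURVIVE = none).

SURVIVE = r0,r5

prologue: push r3 -> mem[0xb4]=0x4e, sp=0xb4
prologue: push r5 -> mem[0xb3]=0xf1, sp=0xb3
prologue: push r6 -> mem[0xb2]=0xde, sp=0xb2
body[0] sub  r4, r5, #56 -> r4=0xb9
body[1] sub  r4, r4, #8 -> r4=0xb1
body[2] add  r6, r6, r3 -> r6=0x2c
body[3] add  r5, r2, r3 -> r5=0xdb
body[4] sub  r3, r0, #22 -> r3=0x2d
body[5] add  r5, r4, #27 -> r5=0xcc
epilogue: pop r6=0xde, sp=0xb3
epilogue: pop r5=0xf1, sp=0xb4
epilogue: pop r3=0x4e, sp=0xb5
r0: callee-saved, written=False
r4: caller-saved, written=True
r5: callee-saved, written=True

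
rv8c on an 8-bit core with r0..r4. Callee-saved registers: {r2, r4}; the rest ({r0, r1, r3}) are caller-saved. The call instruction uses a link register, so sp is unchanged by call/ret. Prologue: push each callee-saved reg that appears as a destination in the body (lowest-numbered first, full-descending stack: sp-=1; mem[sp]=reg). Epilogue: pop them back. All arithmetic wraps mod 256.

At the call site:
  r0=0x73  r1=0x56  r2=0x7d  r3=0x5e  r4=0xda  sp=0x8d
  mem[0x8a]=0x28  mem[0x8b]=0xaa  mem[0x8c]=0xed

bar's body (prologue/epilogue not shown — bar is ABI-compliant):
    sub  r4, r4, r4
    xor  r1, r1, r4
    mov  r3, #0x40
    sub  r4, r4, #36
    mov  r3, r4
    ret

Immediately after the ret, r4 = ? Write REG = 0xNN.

REG = 0xda

prologue: push r4 → mem[0x8c]=0xda, sp=0x8c
body[0] sub  r4, r4, r4 → r4=0x00
body[1] xor  r1, r1, r4 → r1=0x56
body[2] mov  r3, #0x40 → r3=0x40
body[3] sub  r4, r4, #36 → r4=0xdc
body[4] mov  r3, r4 → r3=0xdc
epilogue: pop r4=0xda, sp=0x8d
r4 is callee-saved → restored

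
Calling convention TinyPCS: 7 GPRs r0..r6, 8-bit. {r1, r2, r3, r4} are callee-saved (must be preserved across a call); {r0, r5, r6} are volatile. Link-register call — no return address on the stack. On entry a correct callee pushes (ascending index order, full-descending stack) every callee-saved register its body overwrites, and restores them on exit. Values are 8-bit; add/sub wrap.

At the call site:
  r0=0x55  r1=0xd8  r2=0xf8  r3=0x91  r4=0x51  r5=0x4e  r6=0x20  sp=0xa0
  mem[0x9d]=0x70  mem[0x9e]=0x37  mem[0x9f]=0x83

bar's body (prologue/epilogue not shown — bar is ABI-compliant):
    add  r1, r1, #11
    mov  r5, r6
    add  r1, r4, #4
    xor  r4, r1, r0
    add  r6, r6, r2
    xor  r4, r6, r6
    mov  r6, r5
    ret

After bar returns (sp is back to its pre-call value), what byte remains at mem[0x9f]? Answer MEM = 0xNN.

prologue: push r1 -> mem[0x9f]=0xd8, sp=0x9f
prologue: push r4 -> mem[0x9e]=0x51, sp=0x9e
body[0] add  r1, r1, #11 -> r1=0xe3
body[1] mov  r5, r6 -> r5=0x20
body[2] add  r1, r4, #4 -> r1=0x55
body[3] xor  r4, r1, r0 -> r4=0x00
body[4] add  r6, r6, r2 -> r6=0x18
body[5] xor  r4, r6, r6 -> r4=0x00
body[6] mov  r6, r5 -> r6=0x20
epilogue: pop r4=0x51, sp=0x9f
epilogue: pop r1=0xd8, sp=0xa0
prologue pushed ['r1', 'r4'] at ['0x9f', '0x9e']

MEM = 0xd8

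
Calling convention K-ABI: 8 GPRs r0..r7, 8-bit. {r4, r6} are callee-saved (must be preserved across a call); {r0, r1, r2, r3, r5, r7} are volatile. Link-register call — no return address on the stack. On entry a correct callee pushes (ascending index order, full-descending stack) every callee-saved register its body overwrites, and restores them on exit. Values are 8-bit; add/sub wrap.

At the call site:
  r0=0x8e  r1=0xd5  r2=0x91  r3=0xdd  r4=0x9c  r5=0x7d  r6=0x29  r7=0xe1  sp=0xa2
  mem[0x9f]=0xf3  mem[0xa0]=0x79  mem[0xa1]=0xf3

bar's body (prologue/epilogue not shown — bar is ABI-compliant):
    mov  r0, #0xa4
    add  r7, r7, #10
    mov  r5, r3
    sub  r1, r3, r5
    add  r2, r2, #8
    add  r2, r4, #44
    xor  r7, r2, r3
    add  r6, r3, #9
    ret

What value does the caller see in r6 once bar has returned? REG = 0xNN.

REG = 0x29

prologue: push r6 -> mem[0xa1]=0x29, sp=0xa1
body[0] mov  r0, #0xa4 -> r0=0xa4
body[1] add  r7, r7, #10 -> r7=0xeb
body[2] mov  r5, r3 -> r5=0xdd
body[3] sub  r1, r3, r5 -> r1=0x00
body[4] add  r2, r2, #8 -> r2=0x99
body[5] add  r2, r4, #44 -> r2=0xc8
body[6] xor  r7, r2, r3 -> r7=0x15
body[7] add  r6, r3, #9 -> r6=0xe6
epilogue: pop r6=0x29, sp=0xa2
r6 is callee-saved -> restored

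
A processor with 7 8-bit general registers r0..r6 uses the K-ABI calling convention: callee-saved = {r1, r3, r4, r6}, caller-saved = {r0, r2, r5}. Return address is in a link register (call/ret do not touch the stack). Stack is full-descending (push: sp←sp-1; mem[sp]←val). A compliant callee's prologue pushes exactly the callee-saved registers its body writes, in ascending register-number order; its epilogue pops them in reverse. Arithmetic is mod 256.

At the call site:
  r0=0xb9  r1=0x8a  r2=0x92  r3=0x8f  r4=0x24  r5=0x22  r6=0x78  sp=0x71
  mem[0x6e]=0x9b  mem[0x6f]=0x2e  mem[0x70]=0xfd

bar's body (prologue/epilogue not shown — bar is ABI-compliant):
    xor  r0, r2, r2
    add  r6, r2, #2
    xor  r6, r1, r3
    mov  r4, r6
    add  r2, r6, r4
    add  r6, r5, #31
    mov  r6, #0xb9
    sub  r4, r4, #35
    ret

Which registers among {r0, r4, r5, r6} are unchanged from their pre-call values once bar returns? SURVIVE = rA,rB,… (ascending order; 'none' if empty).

SURVIVE = r4,r5,r6

prologue: push r4 -> mem[0x70]=0x24, sp=0x70
prologue: push r6 -> mem[0x6f]=0x78, sp=0x6f
body[0] xor  r0, r2, r2 -> r0=0x00
body[1] add  r6, r2, #2 -> r6=0x94
body[2] xor  r6, r1, r3 -> r6=0x05
body[3] mov  r4, r6 -> r4=0x05
body[4] add  r2, r6, r4 -> r2=0x0a
body[5] add  r6, r5, #31 -> r6=0x41
body[6] mov  r6, #0xb9 -> r6=0xb9
body[7] sub  r4, r4, #35 -> r4=0xe2
epilogue: pop r6=0x78, sp=0x70
epilogue: pop r4=0x24, sp=0x71
r0: caller-saved, written=True
r4: callee-saved, written=True
r5: caller-saved, written=False
r6: callee-saved, written=True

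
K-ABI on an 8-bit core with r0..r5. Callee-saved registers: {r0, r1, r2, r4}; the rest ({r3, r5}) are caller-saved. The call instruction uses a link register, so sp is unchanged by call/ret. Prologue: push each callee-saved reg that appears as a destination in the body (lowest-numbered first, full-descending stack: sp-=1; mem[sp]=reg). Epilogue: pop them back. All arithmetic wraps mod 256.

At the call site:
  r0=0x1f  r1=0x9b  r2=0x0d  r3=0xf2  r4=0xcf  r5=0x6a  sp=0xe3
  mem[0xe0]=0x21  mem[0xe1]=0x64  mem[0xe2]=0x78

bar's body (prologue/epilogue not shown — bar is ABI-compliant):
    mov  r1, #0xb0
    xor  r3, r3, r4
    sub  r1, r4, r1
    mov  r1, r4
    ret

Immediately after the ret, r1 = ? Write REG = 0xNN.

prologue: push r1 → mem[0xe2]=0x9b, sp=0xe2
body[0] mov  r1, #0xb0 → r1=0xb0
body[1] xor  r3, r3, r4 → r3=0x3d
body[2] sub  r1, r4, r1 → r1=0x1f
body[3] mov  r1, r4 → r1=0xcf
epilogue: pop r1=0x9b, sp=0xe3
r1 is callee-saved → restored

REG = 0x9b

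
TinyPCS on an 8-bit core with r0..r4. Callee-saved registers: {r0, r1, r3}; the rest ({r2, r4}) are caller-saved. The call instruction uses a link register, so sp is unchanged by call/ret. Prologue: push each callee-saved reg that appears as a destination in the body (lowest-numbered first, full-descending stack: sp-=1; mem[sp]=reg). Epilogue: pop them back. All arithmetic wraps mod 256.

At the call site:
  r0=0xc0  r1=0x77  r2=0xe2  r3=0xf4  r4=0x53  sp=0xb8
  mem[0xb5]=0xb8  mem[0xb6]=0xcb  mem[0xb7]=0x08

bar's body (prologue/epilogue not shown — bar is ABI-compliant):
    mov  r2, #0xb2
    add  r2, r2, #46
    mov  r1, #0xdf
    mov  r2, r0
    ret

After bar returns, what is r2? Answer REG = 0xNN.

prologue: push r1 -> mem[0xb7]=0x77, sp=0xb7
body[0] mov  r2, #0xb2 -> r2=0xb2
body[1] add  r2, r2, #46 -> r2=0xe0
body[2] mov  r1, #0xdf -> r1=0xdf
body[3] mov  r2, r0 -> r2=0xc0
epilogue: pop r1=0x77, sp=0xb8
r2 is caller-saved -> body value

REG = 0xc0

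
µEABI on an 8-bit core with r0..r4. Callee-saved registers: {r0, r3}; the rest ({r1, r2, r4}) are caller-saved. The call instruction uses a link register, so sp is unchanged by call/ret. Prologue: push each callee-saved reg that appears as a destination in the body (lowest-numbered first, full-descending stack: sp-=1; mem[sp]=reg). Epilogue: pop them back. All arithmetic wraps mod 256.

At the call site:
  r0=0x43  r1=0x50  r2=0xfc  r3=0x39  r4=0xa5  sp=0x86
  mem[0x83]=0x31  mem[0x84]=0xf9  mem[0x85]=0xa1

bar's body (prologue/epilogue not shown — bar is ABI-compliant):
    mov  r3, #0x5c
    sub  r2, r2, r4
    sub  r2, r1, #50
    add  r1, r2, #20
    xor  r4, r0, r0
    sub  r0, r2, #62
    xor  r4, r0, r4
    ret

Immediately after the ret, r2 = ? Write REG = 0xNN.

REG = 0x1e

prologue: push r0 -> mem[0x85]=0x43, sp=0x85
prologue: push r3 -> mem[0x84]=0x39, sp=0x84
body[0] mov  r3, #0x5c -> r3=0x5c
body[1] sub  r2, r2, r4 -> r2=0x57
body[2] sub  r2, r1, #50 -> r2=0x1e
body[3] add  r1, r2, #20 -> r1=0x32
body[4] xor  r4, r0, r0 -> r4=0x00
body[5] sub  r0, r2, #62 -> r0=0xe0
body[6] xor  r4, r0, r4 -> r4=0xe0
epilogue: pop r3=0x39, sp=0x85
epilogue: pop r0=0x43, sp=0x86
r2 is caller-saved -> body value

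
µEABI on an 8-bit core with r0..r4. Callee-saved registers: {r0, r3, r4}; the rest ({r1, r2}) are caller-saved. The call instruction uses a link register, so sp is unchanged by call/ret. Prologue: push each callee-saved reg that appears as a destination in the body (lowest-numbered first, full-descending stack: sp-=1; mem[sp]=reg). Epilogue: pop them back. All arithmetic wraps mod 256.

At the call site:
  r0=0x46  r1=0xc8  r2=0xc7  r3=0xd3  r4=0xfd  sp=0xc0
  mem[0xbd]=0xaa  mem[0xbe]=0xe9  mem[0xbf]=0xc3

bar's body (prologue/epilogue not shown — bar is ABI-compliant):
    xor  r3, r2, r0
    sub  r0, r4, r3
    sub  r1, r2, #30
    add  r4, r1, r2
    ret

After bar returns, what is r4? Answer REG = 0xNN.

REG = 0xfd

prologue: push r0 → mem[0xbf]=0x46, sp=0xbf
prologue: push r3 → mem[0xbe]=0xd3, sp=0xbe
prologue: push r4 → mem[0xbd]=0xfd, sp=0xbd
body[0] xor  r3, r2, r0 → r3=0x81
body[1] sub  r0, r4, r3 → r0=0x7c
body[2] sub  r1, r2, #30 → r1=0xa9
body[3] add  r4, r1, r2 → r4=0x70
epilogue: pop r4=0xfd, sp=0xbe
epilogue: pop r3=0xd3, sp=0xbf
epilogue: pop r0=0x46, sp=0xc0
r4 is callee-saved → restored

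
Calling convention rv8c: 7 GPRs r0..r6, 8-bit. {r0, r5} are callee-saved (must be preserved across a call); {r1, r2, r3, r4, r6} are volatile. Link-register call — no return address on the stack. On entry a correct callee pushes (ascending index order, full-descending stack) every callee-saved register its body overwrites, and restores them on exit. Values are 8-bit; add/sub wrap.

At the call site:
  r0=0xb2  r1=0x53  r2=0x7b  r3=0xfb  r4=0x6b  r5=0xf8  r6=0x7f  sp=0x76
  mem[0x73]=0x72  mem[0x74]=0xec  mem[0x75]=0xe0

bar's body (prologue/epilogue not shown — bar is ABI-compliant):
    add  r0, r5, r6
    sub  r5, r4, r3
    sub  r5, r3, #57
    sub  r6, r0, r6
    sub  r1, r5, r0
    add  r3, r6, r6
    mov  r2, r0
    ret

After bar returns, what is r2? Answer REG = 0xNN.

prologue: push r0 -> mem[0x75]=0xb2, sp=0x75
prologue: push r5 -> mem[0x74]=0xf8, sp=0x74
body[0] add  r0, r5, r6 -> r0=0x77
body[1] sub  r5, r4, r3 -> r5=0x70
body[2] sub  r5, r3, #57 -> r5=0xc2
body[3] sub  r6, r0, r6 -> r6=0xf8
body[4] sub  r1, r5, r0 -> r1=0x4b
body[5] add  r3, r6, r6 -> r3=0xf0
body[6] mov  r2, r0 -> r2=0x77
epilogue: pop r5=0xf8, sp=0x75
epilogue: pop r0=0xb2, sp=0x76
r2 is caller-saved -> body value

REG = 0x77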